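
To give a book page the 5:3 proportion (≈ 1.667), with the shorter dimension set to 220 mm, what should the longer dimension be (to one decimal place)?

5:3 ≈ 1.66667.
Longer side = 220 × 1.66667 ≈ 366.667 → 366.7 mm.

366.7 mm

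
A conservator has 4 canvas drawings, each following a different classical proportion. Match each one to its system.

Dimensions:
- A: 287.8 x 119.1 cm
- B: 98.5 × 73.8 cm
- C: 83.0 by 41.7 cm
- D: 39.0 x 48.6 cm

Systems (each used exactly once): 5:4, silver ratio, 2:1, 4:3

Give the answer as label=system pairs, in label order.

A = 287.8/119.1 ≈ 2.416 → silver ratio (2.414)
B = 98.5/73.8 ≈ 1.335 → 4:3 (1.333)
C = 83.0/41.7 ≈ 1.990 → 2:1 (2.000)
D = 48.6/39.0 ≈ 1.246 → 5:4 (1.250)

A=silver ratio, B=4:3, C=2:1, D=5:4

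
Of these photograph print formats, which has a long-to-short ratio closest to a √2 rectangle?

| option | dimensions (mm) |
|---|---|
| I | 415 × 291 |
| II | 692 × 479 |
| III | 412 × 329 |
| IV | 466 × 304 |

Target root-2 ≈ 1.414.
I: 1.426 (Δ0.012)  II: 1.445 (Δ0.031)  III: 1.252 (Δ0.162)  IV: 1.533 (Δ0.119)

I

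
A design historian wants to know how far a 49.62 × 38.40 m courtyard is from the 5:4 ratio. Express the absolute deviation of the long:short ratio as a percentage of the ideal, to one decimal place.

Ratio = 49.62 / 38.40 ≈ 1.2922.
Ideal 5:4 = 1.2500. |1.2922 − 1.2500| / 1.2500 ≈ 3.38% → 3.4%.

3.4%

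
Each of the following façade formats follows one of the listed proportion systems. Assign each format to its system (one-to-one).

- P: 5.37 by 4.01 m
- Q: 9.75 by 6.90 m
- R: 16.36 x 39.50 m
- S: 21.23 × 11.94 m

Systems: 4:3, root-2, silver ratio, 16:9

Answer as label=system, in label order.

P=4:3, Q=root-2, R=silver ratio, S=16:9

Ratios: P ≈ 1.339; Q ≈ 1.413; R ≈ 2.414; S ≈ 1.778.
Targets: 4:3 ≈ 1.333; root-2 ≈ 1.414; silver ratio ≈ 2.414; 16:9 ≈ 1.778.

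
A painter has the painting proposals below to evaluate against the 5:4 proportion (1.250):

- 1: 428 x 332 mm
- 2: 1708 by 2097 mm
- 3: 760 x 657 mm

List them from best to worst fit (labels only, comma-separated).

1: 428/332 ≈ 1.289 → |1.289 − 1.250| = 0.039
2: 2097/1708 ≈ 1.228 → |1.228 − 1.250| = 0.022
3: 760/657 ≈ 1.157 → |1.157 − 1.250| = 0.093

2, 1, 3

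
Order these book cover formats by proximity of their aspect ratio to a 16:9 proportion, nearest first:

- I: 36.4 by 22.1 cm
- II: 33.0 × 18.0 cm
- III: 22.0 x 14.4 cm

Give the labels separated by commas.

I: 36.4/22.1 ≈ 1.647 → |1.647 − 1.778| = 0.131
II: 33.0/18.0 ≈ 1.833 → |1.833 − 1.778| = 0.055
III: 22.0/14.4 ≈ 1.528 → |1.528 − 1.778| = 0.250

II, I, III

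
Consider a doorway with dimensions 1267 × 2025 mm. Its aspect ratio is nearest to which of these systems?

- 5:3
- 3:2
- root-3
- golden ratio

Ratio = 2025 / 1267 ≈ 1.598.
Distances: 5:3 1.667 (Δ 0.069); 3:2 1.500 (Δ 0.098); root-3 1.732 (Δ 0.134); golden ratio 1.618 (Δ 0.020).

golden ratio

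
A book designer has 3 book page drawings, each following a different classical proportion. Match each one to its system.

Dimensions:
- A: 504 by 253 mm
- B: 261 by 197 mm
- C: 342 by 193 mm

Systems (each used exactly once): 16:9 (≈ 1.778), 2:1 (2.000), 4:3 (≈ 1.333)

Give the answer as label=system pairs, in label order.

Ratios: A ≈ 1.992; B ≈ 1.325; C ≈ 1.772.
Targets: 16:9 ≈ 1.778; 2:1 ≈ 2.000; 4:3 ≈ 1.333.

A=2:1, B=4:3, C=16:9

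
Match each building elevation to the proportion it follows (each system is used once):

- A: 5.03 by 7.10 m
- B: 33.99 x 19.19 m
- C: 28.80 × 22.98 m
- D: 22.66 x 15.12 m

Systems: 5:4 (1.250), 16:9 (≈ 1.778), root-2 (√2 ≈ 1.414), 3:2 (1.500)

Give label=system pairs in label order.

Ratios: A ≈ 1.412; B ≈ 1.771; C ≈ 1.253; D ≈ 1.499.
Targets: 5:4 ≈ 1.250; 16:9 ≈ 1.778; root-2 ≈ 1.414; 3:2 ≈ 1.500.

A=root-2, B=16:9, C=5:4, D=3:2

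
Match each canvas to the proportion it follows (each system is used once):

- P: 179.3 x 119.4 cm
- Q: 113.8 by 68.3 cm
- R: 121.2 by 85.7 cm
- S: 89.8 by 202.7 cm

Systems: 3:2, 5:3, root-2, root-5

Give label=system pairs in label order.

P = 179.3/119.4 ≈ 1.502 → 3:2 (1.500)
Q = 113.8/68.3 ≈ 1.666 → 5:3 (1.667)
R = 121.2/85.7 ≈ 1.414 → root-2 (1.414)
S = 202.7/89.8 ≈ 2.257 → root-5 (2.236)

P=3:2, Q=5:3, R=root-2, S=root-5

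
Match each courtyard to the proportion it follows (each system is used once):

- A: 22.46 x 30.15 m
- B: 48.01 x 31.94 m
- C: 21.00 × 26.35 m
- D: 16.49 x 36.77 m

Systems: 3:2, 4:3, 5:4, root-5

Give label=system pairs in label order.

A=4:3, B=3:2, C=5:4, D=root-5

Ratios: A ≈ 1.342; B ≈ 1.503; C ≈ 1.255; D ≈ 2.230.
Targets: 3:2 ≈ 1.500; 4:3 ≈ 1.333; 5:4 ≈ 1.250; root-5 ≈ 2.236.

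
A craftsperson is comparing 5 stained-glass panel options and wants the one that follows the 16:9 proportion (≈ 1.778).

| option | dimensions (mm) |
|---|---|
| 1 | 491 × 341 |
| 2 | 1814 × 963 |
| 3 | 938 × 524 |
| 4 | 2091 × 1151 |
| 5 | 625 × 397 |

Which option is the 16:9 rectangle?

Target 16:9 ≈ 1.778.
1: 1.440 (Δ0.338)  2: 1.884 (Δ0.106)  3: 1.790 (Δ0.012)  4: 1.817 (Δ0.039)  5: 1.574 (Δ0.204)

3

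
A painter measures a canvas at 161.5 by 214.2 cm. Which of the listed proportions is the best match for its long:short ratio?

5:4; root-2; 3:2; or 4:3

4:3

Ratio = 214.2 / 161.5 ≈ 1.326.
Distances: 5:4 1.250 (Δ 0.076); root-2 1.414 (Δ 0.088); 3:2 1.500 (Δ 0.174); 4:3 1.333 (Δ 0.007).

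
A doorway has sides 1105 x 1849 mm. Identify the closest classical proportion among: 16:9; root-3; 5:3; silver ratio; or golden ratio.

1849/1105 ≈ 1.673. Nearest candidates are 5:3 (1.667, off by 0.006) and golden ratio (1.618, off by 0.055).

5:3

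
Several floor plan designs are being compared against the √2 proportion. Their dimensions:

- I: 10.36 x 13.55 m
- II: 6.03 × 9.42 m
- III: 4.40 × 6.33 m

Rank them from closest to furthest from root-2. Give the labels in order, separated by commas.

III, I, II

I: 13.55/10.36 ≈ 1.308 → |1.308 − 1.414| = 0.106
II: 9.42/6.03 ≈ 1.562 → |1.562 − 1.414| = 0.148
III: 6.33/4.40 ≈ 1.439 → |1.439 − 1.414| = 0.025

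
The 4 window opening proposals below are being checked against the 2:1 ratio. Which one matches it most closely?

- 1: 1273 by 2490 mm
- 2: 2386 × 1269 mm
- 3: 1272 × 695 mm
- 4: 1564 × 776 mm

4

Target 2:1 ≈ 2.000.
1: 1.956 (Δ0.044)  2: 1.880 (Δ0.120)  3: 1.830 (Δ0.170)  4: 2.015 (Δ0.015)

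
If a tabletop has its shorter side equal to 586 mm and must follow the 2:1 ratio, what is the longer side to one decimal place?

2:1 = 2.00000.
Longer side = 586 × 2.00000 ≈ 1172.000 → 1172.0 mm.

1172.0 mm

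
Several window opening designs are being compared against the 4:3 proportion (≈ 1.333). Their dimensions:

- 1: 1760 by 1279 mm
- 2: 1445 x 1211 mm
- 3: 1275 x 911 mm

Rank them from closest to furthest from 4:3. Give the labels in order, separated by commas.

1, 3, 2

1: 1760/1279 ≈ 1.376 → |1.376 − 1.333| = 0.043
2: 1445/1211 ≈ 1.193 → |1.193 − 1.333| = 0.140
3: 1275/911 ≈ 1.400 → |1.400 − 1.333| = 0.067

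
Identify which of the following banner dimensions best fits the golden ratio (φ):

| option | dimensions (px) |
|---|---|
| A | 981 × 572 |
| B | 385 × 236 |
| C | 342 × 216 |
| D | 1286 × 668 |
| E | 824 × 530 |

B

Target golden ratio ≈ 1.618.
A: 1.715 (Δ0.097)  B: 1.631 (Δ0.013)  C: 1.583 (Δ0.035)  D: 1.925 (Δ0.307)  E: 1.555 (Δ0.063)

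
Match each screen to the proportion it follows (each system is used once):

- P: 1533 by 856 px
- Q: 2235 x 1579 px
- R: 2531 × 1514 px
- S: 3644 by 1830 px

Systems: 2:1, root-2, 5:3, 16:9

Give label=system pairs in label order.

P=16:9, Q=root-2, R=5:3, S=2:1

Ratios: P ≈ 1.791; Q ≈ 1.415; R ≈ 1.672; S ≈ 1.991.
Targets: 2:1 ≈ 2.000; root-2 ≈ 1.414; 5:3 ≈ 1.667; 16:9 ≈ 1.778.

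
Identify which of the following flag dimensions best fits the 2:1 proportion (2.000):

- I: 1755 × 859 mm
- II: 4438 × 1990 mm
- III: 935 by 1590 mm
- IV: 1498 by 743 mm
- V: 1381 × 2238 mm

Target 2:1 ≈ 2.000.
I: 2.043 (Δ0.043)  II: 2.230 (Δ0.230)  III: 1.701 (Δ0.299)  IV: 2.016 (Δ0.016)  V: 1.621 (Δ0.379)

IV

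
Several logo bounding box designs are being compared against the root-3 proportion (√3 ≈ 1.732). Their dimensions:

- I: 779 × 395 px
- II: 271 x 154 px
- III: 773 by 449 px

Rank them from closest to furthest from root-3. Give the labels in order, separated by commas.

III, II, I

I: 779/395 ≈ 1.972 → |1.972 − 1.732| = 0.240
II: 271/154 ≈ 1.760 → |1.760 − 1.732| = 0.028
III: 773/449 ≈ 1.722 → |1.722 − 1.732| = 0.010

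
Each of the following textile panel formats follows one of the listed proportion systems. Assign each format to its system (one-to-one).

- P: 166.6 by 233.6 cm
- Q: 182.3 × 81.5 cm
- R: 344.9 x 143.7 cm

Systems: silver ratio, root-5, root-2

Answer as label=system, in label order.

P = 233.6/166.6 ≈ 1.402 → root-2 (1.414)
Q = 182.3/81.5 ≈ 2.237 → root-5 (2.236)
R = 344.9/143.7 ≈ 2.400 → silver ratio (2.414)

P=root-2, Q=root-5, R=silver ratio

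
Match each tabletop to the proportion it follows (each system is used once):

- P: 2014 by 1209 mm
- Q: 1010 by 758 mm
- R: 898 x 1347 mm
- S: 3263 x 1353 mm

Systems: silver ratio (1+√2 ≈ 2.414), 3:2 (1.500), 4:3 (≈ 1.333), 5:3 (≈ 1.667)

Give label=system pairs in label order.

P=5:3, Q=4:3, R=3:2, S=silver ratio

Ratios: P ≈ 1.666; Q ≈ 1.332; R ≈ 1.500; S ≈ 2.412.
Targets: silver ratio ≈ 2.414; 3:2 ≈ 1.500; 4:3 ≈ 1.333; 5:3 ≈ 1.667.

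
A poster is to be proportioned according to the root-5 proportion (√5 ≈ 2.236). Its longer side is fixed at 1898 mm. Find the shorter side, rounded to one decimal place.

848.8 mm

root-5 ≈ 2.23607.
Shorter side = 1898 ÷ 2.23607 ≈ 848.811 → 848.8 mm.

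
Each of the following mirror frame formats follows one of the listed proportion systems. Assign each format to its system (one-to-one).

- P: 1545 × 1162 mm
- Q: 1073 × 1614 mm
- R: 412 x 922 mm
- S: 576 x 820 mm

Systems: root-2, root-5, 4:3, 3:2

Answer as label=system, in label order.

Ratios: P ≈ 1.330; Q ≈ 1.504; R ≈ 2.238; S ≈ 1.424.
Targets: root-2 ≈ 1.414; root-5 ≈ 2.236; 4:3 ≈ 1.333; 3:2 ≈ 1.500.

P=4:3, Q=3:2, R=root-5, S=root-2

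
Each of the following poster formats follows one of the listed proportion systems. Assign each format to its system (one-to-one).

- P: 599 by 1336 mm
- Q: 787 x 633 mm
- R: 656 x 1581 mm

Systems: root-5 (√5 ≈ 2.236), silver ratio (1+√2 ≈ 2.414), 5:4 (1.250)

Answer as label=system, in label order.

P = 1336/599 ≈ 2.230 → root-5 (2.236)
Q = 787/633 ≈ 1.243 → 5:4 (1.250)
R = 1581/656 ≈ 2.410 → silver ratio (2.414)

P=root-5, Q=5:4, R=silver ratio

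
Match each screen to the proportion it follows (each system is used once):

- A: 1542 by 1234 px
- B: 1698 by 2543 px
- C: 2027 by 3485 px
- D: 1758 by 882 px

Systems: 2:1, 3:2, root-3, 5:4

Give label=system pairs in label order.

A = 1542/1234 ≈ 1.250 → 5:4 (1.250)
B = 2543/1698 ≈ 1.498 → 3:2 (1.500)
C = 3485/2027 ≈ 1.719 → root-3 (1.732)
D = 1758/882 ≈ 1.993 → 2:1 (2.000)

A=5:4, B=3:2, C=root-3, D=2:1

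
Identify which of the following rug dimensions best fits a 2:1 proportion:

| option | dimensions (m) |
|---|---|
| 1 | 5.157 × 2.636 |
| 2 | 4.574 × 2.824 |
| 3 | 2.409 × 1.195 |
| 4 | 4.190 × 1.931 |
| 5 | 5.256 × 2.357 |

3

Target 2:1 ≈ 2.000.
1: 1.956 (Δ0.044)  2: 1.620 (Δ0.380)  3: 2.016 (Δ0.016)  4: 2.170 (Δ0.170)  5: 2.230 (Δ0.230)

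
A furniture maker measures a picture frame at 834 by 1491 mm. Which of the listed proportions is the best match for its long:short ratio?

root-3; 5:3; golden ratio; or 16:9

1491/834 ≈ 1.788. Nearest candidates are 16:9 (1.778, off by 0.010) and root-3 (1.732, off by 0.056).

16:9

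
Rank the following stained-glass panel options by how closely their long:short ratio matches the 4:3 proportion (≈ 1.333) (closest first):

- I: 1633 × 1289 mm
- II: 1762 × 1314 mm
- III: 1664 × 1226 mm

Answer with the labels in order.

II, III, I

Ratios: I = 1633 / 1289 ≈ 1.267; II = 1762 / 1314 ≈ 1.341; III = 1664 / 1226 ≈ 1.357.
|Δ from 1.333|: I 0.066; II 0.008; III 0.024.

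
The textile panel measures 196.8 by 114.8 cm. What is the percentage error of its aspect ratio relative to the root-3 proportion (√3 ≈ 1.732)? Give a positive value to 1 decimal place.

Ratio = 196.8 / 114.8 ≈ 1.7143.
Ideal root-3 ≈ 1.7321. |1.7143 − 1.7321| / 1.7321 ≈ 1.03% → 1.0%.

1.0%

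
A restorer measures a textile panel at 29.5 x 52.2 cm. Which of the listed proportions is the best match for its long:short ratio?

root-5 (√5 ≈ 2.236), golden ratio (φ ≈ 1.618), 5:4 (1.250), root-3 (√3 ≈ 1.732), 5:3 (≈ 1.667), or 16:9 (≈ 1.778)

16:9

52.2/29.5 ≈ 1.769. Nearest candidates are 16:9 (1.778, off by 0.009) and root-3 (1.732, off by 0.037).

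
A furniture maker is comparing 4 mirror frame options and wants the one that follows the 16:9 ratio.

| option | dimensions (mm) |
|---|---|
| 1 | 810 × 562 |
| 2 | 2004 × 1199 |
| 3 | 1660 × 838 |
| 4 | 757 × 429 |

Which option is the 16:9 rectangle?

4

Ratios (long/short): 1 ≈ 1.441; 2 ≈ 1.671; 3 ≈ 1.981; 4 ≈ 1.765.
16:9 ≈ 1.778; option 4 is nearest (Δ 0.013).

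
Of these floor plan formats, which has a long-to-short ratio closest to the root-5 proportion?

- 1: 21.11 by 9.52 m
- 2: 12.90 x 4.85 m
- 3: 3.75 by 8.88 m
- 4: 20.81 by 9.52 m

1

Target root-5 ≈ 2.236.
1: 2.217 (Δ0.019)  2: 2.660 (Δ0.424)  3: 2.368 (Δ0.132)  4: 2.186 (Δ0.050)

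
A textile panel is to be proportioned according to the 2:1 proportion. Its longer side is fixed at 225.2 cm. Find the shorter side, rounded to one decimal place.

112.6 cm

2:1 = 2.00000.
Shorter side = 225.2 ÷ 2.00000 ≈ 112.600 → 112.6 cm.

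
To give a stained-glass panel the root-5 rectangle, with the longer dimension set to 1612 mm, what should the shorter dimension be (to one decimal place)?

root-5 ≈ 2.23607.
Shorter side = 1612 ÷ 2.23607 ≈ 720.908 → 720.9 mm.

720.9 mm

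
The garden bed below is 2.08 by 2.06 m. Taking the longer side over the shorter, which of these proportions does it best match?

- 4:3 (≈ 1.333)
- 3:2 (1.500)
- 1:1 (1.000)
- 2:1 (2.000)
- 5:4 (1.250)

1:1

2.08/2.06 ≈ 1.010. Nearest candidates are 1:1 (1.000, off by 0.010) and 5:4 (1.250, off by 0.240).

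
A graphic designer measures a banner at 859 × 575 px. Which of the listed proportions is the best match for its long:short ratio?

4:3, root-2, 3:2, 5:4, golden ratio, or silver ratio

3:2

859/575 ≈ 1.494. Nearest candidates are 3:2 (1.500, off by 0.006) and root-2 (1.414, off by 0.080).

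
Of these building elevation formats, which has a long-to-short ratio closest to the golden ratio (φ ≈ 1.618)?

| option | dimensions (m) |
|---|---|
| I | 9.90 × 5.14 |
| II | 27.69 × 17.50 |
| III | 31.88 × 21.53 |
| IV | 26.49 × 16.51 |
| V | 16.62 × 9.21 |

IV

Target golden ratio ≈ 1.618.
I: 1.926 (Δ0.308)  II: 1.582 (Δ0.036)  III: 1.481 (Δ0.137)  IV: 1.604 (Δ0.014)  V: 1.805 (Δ0.187)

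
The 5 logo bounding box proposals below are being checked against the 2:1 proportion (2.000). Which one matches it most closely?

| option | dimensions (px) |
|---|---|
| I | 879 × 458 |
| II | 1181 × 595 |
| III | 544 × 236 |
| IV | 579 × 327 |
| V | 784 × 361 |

Target 2:1 ≈ 2.000.
I: 1.919 (Δ0.081)  II: 1.985 (Δ0.015)  III: 2.305 (Δ0.305)  IV: 1.771 (Δ0.229)  V: 2.172 (Δ0.172)

II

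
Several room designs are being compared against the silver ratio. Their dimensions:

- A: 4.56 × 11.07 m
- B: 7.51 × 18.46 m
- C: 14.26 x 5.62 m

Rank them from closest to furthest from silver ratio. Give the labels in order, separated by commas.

A: 11.07/4.56 ≈ 2.428 → |2.428 − 2.414| = 0.014
B: 18.46/7.51 ≈ 2.458 → |2.458 − 2.414| = 0.044
C: 14.26/5.62 ≈ 2.537 → |2.537 − 2.414| = 0.123

A, B, C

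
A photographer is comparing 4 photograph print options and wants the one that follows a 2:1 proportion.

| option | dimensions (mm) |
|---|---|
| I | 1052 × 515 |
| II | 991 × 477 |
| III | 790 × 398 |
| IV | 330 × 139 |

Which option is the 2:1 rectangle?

Ratios (long/short): I ≈ 2.043; II ≈ 2.078; III ≈ 1.985; IV ≈ 2.374.
2:1 ≈ 2.000; option III is nearest (Δ 0.015).

III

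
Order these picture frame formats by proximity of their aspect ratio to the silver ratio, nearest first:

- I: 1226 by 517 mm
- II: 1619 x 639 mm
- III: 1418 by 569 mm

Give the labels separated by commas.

I: 1226/517 ≈ 2.371 → |2.371 − 2.414| = 0.043
II: 1619/639 ≈ 2.534 → |2.534 − 2.414| = 0.120
III: 1418/569 ≈ 2.492 → |2.492 − 2.414| = 0.078

I, III, II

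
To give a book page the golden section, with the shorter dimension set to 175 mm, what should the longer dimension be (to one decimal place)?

golden ratio ≈ 1.61803.
Longer side = 175 × 1.61803 ≈ 283.155 → 283.2 mm.

283.2 mm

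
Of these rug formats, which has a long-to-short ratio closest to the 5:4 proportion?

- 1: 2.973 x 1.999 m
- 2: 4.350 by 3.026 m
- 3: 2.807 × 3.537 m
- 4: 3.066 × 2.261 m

Ratios (long/short): 1 ≈ 1.487; 2 ≈ 1.438; 3 ≈ 1.260; 4 ≈ 1.356.
5:4 ≈ 1.250; option 3 is nearest (Δ 0.010).

3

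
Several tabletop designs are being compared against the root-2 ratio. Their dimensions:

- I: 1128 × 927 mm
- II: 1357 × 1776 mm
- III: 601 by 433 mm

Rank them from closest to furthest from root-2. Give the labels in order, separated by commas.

III, II, I

I: 1128/927 ≈ 1.217 → |1.217 − 1.414| = 0.197
II: 1776/1357 ≈ 1.309 → |1.309 − 1.414| = 0.105
III: 601/433 ≈ 1.388 → |1.388 − 1.414| = 0.026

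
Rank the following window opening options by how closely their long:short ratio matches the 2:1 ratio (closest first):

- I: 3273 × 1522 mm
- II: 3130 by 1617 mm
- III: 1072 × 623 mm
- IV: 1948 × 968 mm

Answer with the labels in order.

IV, II, I, III

Ratios: I = 3273 / 1522 ≈ 2.150; II = 3130 / 1617 ≈ 1.936; III = 1072 / 623 ≈ 1.721; IV = 1948 / 968 ≈ 2.012.
|Δ from 2.000|: I 0.150; II 0.064; III 0.279; IV 0.012.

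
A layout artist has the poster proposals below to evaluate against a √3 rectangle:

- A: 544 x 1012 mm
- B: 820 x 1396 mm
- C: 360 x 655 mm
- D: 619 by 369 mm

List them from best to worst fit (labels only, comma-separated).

Ratios: A = 1012 / 544 ≈ 1.860; B = 1396 / 820 ≈ 1.702; C = 655 / 360 ≈ 1.819; D = 619 / 369 ≈ 1.678.
|Δ from 1.732|: A 0.128; B 0.030; C 0.087; D 0.054.

B, D, C, A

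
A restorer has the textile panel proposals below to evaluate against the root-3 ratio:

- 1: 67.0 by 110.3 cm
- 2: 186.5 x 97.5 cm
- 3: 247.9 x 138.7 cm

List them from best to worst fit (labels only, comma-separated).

3, 1, 2

1: 110.3/67.0 ≈ 1.646 → |1.646 − 1.732| = 0.086
2: 186.5/97.5 ≈ 1.913 → |1.913 − 1.732| = 0.181
3: 247.9/138.7 ≈ 1.787 → |1.787 − 1.732| = 0.055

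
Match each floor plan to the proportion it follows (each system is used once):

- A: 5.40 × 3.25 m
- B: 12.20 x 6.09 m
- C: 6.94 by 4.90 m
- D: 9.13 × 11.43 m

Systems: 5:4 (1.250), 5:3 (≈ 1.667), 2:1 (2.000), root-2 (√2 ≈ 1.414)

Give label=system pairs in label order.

A=5:3, B=2:1, C=root-2, D=5:4

A = 5.40/3.25 ≈ 1.662 → 5:3 (1.667)
B = 12.20/6.09 ≈ 2.003 → 2:1 (2.000)
C = 6.94/4.90 ≈ 1.416 → root-2 (1.414)
D = 11.43/9.13 ≈ 1.252 → 5:4 (1.250)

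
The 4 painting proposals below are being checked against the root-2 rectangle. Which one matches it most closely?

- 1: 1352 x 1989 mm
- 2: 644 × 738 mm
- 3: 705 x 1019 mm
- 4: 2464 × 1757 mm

4

Target root-2 ≈ 1.414.
1: 1.471 (Δ0.057)  2: 1.146 (Δ0.268)  3: 1.445 (Δ0.031)  4: 1.402 (Δ0.012)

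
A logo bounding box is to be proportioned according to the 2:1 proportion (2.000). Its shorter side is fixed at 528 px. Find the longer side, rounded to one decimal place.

1056.0 px

2:1 = 2.00000.
Longer side = 528 × 2.00000 ≈ 1056.000 → 1056.0 px.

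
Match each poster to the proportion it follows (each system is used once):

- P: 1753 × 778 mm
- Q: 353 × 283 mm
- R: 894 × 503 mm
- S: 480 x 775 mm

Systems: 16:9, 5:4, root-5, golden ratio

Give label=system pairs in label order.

P=root-5, Q=5:4, R=16:9, S=golden ratio

Ratios: P ≈ 2.253; Q ≈ 1.247; R ≈ 1.777; S ≈ 1.615.
Targets: 16:9 ≈ 1.778; 5:4 ≈ 1.250; root-5 ≈ 2.236; golden ratio ≈ 1.618.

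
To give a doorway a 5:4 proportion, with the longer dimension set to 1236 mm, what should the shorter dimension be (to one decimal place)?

5:4 = 1.25000.
Shorter side = 1236 ÷ 1.25000 ≈ 988.800 → 988.8 mm.

988.8 mm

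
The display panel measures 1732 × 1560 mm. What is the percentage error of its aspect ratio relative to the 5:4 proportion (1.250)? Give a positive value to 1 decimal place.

Ratio = 1732 / 1560 ≈ 1.1103.
Ideal 5:4 = 1.2500. |1.1103 − 1.2500| / 1.2500 ≈ 11.18% → 11.2%.

11.2%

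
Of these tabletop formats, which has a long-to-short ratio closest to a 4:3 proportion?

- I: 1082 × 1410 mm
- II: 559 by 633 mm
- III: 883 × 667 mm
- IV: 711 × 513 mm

Ratios (long/short): I ≈ 1.303; II ≈ 1.132; III ≈ 1.324; IV ≈ 1.386.
4:3 ≈ 1.333; option III is nearest (Δ 0.009).

III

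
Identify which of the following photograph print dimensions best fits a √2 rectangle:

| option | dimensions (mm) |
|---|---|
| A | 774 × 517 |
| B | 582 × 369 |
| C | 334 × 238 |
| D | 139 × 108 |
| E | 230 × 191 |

Target root-2 ≈ 1.414.
A: 1.497 (Δ0.083)  B: 1.577 (Δ0.163)  C: 1.403 (Δ0.011)  D: 1.287 (Δ0.127)  E: 1.204 (Δ0.210)

C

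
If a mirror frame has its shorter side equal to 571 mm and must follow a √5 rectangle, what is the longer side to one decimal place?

1276.8 mm

root-5 ≈ 2.23607.
Longer side = 571 × 2.23607 ≈ 1276.796 → 1276.8 mm.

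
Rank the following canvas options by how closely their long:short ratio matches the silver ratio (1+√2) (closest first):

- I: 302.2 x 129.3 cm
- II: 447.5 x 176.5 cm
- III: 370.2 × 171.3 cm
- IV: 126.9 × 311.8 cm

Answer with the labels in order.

I: 302.2/129.3 ≈ 2.337 → |2.337 − 2.414| = 0.077
II: 447.5/176.5 ≈ 2.535 → |2.535 − 2.414| = 0.121
III: 370.2/171.3 ≈ 2.161 → |2.161 − 2.414| = 0.253
IV: 311.8/126.9 ≈ 2.457 → |2.457 − 2.414| = 0.043

IV, I, II, III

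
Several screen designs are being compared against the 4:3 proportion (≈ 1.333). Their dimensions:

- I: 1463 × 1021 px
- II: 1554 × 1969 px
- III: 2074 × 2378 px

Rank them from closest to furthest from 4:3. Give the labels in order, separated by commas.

II, I, III

Ratios: I = 1463 / 1021 ≈ 1.433; II = 1969 / 1554 ≈ 1.267; III = 2378 / 2074 ≈ 1.147.
|Δ from 1.333|: I 0.100; II 0.066; III 0.186.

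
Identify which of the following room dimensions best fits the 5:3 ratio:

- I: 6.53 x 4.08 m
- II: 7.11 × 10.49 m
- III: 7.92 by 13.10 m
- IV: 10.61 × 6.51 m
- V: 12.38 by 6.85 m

Ratios (long/short): I ≈ 1.600; II ≈ 1.475; III ≈ 1.654; IV ≈ 1.630; V ≈ 1.807.
5:3 ≈ 1.667; option III is nearest (Δ 0.013).

III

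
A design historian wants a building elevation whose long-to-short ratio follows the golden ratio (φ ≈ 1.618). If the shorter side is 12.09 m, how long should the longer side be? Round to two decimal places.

19.56 m

golden ratio ≈ 1.61803.
Longer side = 12.09 × 1.61803 ≈ 19.5620 → 19.56 m.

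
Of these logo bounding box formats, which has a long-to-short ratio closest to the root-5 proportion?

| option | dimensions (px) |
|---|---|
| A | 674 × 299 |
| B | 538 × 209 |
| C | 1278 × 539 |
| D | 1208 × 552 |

Target root-5 ≈ 2.236.
A: 2.254 (Δ0.018)  B: 2.574 (Δ0.338)  C: 2.371 (Δ0.135)  D: 2.188 (Δ0.048)

A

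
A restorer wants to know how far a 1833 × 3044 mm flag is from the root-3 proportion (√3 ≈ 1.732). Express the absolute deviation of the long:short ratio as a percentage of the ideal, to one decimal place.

4.1%

Ratio = 3044 / 1833 ≈ 1.6607.
Ideal root-3 ≈ 1.7321. |1.6607 − 1.7321| / 1.7321 ≈ 4.12% → 4.1%.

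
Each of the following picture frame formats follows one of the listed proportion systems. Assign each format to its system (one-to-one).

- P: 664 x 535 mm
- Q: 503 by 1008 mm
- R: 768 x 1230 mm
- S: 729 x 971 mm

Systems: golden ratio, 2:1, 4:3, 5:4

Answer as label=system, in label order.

Ratios: P ≈ 1.241; Q ≈ 2.004; R ≈ 1.602; S ≈ 1.332.
Targets: golden ratio ≈ 1.618; 2:1 ≈ 2.000; 4:3 ≈ 1.333; 5:4 ≈ 1.250.

P=5:4, Q=2:1, R=golden ratio, S=4:3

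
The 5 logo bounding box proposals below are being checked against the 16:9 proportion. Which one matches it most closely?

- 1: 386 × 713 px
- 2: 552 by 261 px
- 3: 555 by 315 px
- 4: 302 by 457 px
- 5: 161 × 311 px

Target 16:9 ≈ 1.778.
1: 1.847 (Δ0.069)  2: 2.115 (Δ0.337)  3: 1.762 (Δ0.016)  4: 1.513 (Δ0.265)  5: 1.932 (Δ0.154)

3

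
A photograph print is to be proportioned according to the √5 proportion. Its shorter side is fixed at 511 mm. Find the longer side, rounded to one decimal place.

1142.6 mm

root-5 ≈ 2.23607.
Longer side = 511 × 2.23607 ≈ 1142.632 → 1142.6 mm.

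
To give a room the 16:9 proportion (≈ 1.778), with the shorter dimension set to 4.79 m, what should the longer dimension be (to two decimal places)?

16:9 ≈ 1.77778.
Longer side = 4.79 × 1.77778 ≈ 8.5156 → 8.52 m.

8.52 m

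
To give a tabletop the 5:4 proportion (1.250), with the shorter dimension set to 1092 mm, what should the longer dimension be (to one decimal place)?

5:4 = 1.25000.
Longer side = 1092 × 1.25000 ≈ 1365.000 → 1365.0 mm.

1365.0 mm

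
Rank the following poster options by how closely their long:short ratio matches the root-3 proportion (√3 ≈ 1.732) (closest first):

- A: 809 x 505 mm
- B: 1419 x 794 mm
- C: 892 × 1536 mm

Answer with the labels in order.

C, B, A

Ratios: A = 809 / 505 ≈ 1.602; B = 1419 / 794 ≈ 1.787; C = 1536 / 892 ≈ 1.722.
|Δ from 1.732|: A 0.130; B 0.055; C 0.010.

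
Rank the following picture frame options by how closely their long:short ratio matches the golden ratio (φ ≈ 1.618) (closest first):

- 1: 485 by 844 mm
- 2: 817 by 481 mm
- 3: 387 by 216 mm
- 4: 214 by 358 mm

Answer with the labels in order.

1: 844/485 ≈ 1.740 → |1.740 − 1.618| = 0.122
2: 817/481 ≈ 1.699 → |1.699 − 1.618| = 0.081
3: 387/216 ≈ 1.792 → |1.792 − 1.618| = 0.174
4: 358/214 ≈ 1.673 → |1.673 − 1.618| = 0.055

4, 2, 1, 3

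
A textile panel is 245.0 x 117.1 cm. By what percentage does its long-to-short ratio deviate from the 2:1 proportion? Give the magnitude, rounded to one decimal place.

Ratio = 245.0 / 117.1 ≈ 2.0922.
Ideal 2:1 = 2.0000. |2.0922 − 2.0000| / 2.0000 ≈ 4.61% → 4.6%.

4.6%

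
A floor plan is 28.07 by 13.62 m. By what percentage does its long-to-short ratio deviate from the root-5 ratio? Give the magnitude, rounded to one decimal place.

7.8%

Ratio = 28.07 / 13.62 ≈ 2.0609.
Ideal root-5 ≈ 2.2361. |2.0609 − 2.2361| / 2.2361 ≈ 7.84% → 7.8%.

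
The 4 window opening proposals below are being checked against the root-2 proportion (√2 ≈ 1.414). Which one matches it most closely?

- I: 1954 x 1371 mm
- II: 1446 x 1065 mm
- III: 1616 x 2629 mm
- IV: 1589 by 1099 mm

Target root-2 ≈ 1.414.
I: 1.425 (Δ0.011)  II: 1.358 (Δ0.056)  III: 1.627 (Δ0.213)  IV: 1.446 (Δ0.032)

I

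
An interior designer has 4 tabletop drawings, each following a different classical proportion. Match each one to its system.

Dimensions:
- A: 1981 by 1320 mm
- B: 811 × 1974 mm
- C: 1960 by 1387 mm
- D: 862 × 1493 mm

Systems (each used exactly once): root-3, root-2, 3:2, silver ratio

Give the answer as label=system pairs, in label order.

A=3:2, B=silver ratio, C=root-2, D=root-3

A = 1981/1320 ≈ 1.501 → 3:2 (1.500)
B = 1974/811 ≈ 2.434 → silver ratio (2.414)
C = 1960/1387 ≈ 1.413 → root-2 (1.414)
D = 1493/862 ≈ 1.732 → root-3 (1.732)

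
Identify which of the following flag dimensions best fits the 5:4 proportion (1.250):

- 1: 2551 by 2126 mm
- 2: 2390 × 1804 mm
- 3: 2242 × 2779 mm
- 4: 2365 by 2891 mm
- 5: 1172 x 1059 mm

3

Ratios (long/short): 1 ≈ 1.200; 2 ≈ 1.325; 3 ≈ 1.240; 4 ≈ 1.222; 5 ≈ 1.107.
5:4 ≈ 1.250; option 3 is nearest (Δ 0.010).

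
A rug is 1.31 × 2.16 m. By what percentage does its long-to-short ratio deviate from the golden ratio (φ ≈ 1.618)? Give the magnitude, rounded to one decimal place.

Ratio = 2.16 / 1.31 ≈ 1.6489.
Ideal golden ratio ≈ 1.6180. |1.6489 − 1.6180| / 1.6180 ≈ 1.91% → 1.9%.

1.9%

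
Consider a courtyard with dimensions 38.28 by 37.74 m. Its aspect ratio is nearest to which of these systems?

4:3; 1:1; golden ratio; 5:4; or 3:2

Ratio = 38.28 / 37.74 ≈ 1.014.
Distances: 4:3 1.333 (Δ 0.319); 1:1 1.000 (Δ 0.014); golden ratio 1.618 (Δ 0.604); 5:4 1.250 (Δ 0.236); 3:2 1.500 (Δ 0.486).

1:1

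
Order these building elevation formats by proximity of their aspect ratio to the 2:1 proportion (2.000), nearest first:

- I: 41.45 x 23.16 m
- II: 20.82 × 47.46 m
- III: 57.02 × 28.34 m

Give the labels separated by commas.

I: 41.45/23.16 ≈ 1.790 → |1.790 − 2.000| = 0.210
II: 47.46/20.82 ≈ 2.280 → |2.280 − 2.000| = 0.280
III: 57.02/28.34 ≈ 2.012 → |2.012 − 2.000| = 0.012

III, I, II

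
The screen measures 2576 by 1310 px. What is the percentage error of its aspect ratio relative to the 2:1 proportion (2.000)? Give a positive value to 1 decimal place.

1.7%

Ratio = 2576 / 1310 ≈ 1.9664.
Ideal 2:1 = 2.0000. |1.9664 − 2.0000| / 2.0000 ≈ 1.68% → 1.7%.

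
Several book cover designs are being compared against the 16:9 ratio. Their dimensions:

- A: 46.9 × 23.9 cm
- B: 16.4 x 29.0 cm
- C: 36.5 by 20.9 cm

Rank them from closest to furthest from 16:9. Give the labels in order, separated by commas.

B, C, A

A: 46.9/23.9 ≈ 1.962 → |1.962 − 1.778| = 0.184
B: 29.0/16.4 ≈ 1.768 → |1.768 − 1.778| = 0.010
C: 36.5/20.9 ≈ 1.746 → |1.746 − 1.778| = 0.032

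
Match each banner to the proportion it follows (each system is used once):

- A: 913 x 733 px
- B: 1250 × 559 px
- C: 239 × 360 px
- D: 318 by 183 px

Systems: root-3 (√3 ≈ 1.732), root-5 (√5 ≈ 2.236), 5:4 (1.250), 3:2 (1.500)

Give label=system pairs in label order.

A = 913/733 ≈ 1.246 → 5:4 (1.250)
B = 1250/559 ≈ 2.236 → root-5 (2.236)
C = 360/239 ≈ 1.506 → 3:2 (1.500)
D = 318/183 ≈ 1.738 → root-3 (1.732)

A=5:4, B=root-5, C=3:2, D=root-3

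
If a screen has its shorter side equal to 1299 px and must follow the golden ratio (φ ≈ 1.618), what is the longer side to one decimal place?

golden ratio ≈ 1.61803.
Longer side = 1299 × 1.61803 ≈ 2101.821 → 2101.8 px.

2101.8 px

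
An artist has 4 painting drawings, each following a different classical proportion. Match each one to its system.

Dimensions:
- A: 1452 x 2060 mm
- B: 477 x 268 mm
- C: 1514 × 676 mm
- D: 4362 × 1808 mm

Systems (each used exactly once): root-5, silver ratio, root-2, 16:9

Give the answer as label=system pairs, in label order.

A=root-2, B=16:9, C=root-5, D=silver ratio

Ratios: A ≈ 1.419; B ≈ 1.780; C ≈ 2.240; D ≈ 2.413.
Targets: root-5 ≈ 2.236; silver ratio ≈ 2.414; root-2 ≈ 1.414; 16:9 ≈ 1.778.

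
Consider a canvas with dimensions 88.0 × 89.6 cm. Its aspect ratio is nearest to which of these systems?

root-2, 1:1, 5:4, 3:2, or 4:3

1:1

89.6/88.0 ≈ 1.018. Nearest candidates are 1:1 (1.000, off by 0.018) and 5:4 (1.250, off by 0.232).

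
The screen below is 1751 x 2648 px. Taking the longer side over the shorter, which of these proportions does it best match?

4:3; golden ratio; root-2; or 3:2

Ratio = 2648 / 1751 ≈ 1.512.
Distances: 4:3 1.333 (Δ 0.179); golden ratio 1.618 (Δ 0.106); root-2 1.414 (Δ 0.098); 3:2 1.500 (Δ 0.012).

3:2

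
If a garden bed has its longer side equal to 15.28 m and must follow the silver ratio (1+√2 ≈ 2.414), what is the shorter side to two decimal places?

silver ratio ≈ 2.41421.
Shorter side = 15.28 ÷ 2.41421 ≈ 6.3292 → 6.33 m.

6.33 m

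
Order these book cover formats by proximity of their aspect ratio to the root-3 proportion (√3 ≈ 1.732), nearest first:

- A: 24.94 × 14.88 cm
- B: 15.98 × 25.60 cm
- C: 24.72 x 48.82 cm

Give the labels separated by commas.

A, B, C

Ratios: A = 24.94 / 14.88 ≈ 1.676; B = 25.60 / 15.98 ≈ 1.602; C = 48.82 / 24.72 ≈ 1.975.
|Δ from 1.732|: A 0.056; B 0.130; C 0.243.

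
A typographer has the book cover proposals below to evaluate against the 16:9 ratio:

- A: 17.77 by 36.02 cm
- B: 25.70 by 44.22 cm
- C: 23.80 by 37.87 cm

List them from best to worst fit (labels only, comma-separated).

B, C, A

A: 36.02/17.77 ≈ 2.027 → |2.027 − 1.778| = 0.249
B: 44.22/25.70 ≈ 1.721 → |1.721 − 1.778| = 0.057
C: 37.87/23.80 ≈ 1.591 → |1.591 − 1.778| = 0.187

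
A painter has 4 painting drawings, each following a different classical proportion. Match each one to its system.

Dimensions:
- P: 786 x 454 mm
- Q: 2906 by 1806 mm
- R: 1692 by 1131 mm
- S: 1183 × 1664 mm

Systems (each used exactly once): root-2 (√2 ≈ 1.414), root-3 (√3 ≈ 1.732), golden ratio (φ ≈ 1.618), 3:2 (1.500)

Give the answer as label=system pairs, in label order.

P = 786/454 ≈ 1.731 → root-3 (1.732)
Q = 2906/1806 ≈ 1.609 → golden ratio (1.618)
R = 1692/1131 ≈ 1.496 → 3:2 (1.500)
S = 1664/1183 ≈ 1.407 → root-2 (1.414)

P=root-3, Q=golden ratio, R=3:2, S=root-2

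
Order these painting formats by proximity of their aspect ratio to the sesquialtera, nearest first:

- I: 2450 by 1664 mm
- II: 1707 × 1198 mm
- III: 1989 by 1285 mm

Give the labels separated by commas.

I, III, II

I: 2450/1664 ≈ 1.472 → |1.472 − 1.500| = 0.028
II: 1707/1198 ≈ 1.425 → |1.425 − 1.500| = 0.075
III: 1989/1285 ≈ 1.548 → |1.548 − 1.500| = 0.048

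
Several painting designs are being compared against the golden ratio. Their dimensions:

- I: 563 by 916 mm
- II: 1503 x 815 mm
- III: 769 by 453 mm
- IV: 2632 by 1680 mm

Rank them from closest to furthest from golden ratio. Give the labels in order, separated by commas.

I, IV, III, II

Ratios: I = 916 / 563 ≈ 1.627; II = 1503 / 815 ≈ 1.844; III = 769 / 453 ≈ 1.698; IV = 2632 / 1680 ≈ 1.567.
|Δ from 1.618|: I 0.009; II 0.226; III 0.080; IV 0.051.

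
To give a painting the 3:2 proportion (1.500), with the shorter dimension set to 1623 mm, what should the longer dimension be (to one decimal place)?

3:2 = 1.50000.
Longer side = 1623 × 1.50000 ≈ 2434.500 → 2434.5 mm.

2434.5 mm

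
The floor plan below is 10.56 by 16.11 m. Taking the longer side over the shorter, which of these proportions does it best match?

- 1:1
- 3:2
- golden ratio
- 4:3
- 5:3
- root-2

16.11/10.56 ≈ 1.526. Nearest candidates are 3:2 (1.500, off by 0.026) and golden ratio (1.618, off by 0.092).

3:2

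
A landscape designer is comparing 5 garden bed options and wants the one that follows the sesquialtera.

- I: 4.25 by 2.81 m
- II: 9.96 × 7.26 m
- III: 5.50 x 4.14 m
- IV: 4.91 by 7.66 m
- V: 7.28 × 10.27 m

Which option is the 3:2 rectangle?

Ratios (long/short): I ≈ 1.512; II ≈ 1.372; III ≈ 1.329; IV ≈ 1.560; V ≈ 1.411.
3:2 ≈ 1.500; option I is nearest (Δ 0.012).

I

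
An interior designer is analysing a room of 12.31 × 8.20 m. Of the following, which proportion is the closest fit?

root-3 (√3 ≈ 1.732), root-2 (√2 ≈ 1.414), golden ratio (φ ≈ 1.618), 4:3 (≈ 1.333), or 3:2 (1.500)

3:2

Ratio = 12.31 / 8.20 ≈ 1.501.
Distances: root-3 1.732 (Δ 0.231); root-2 1.414 (Δ 0.087); golden ratio 1.618 (Δ 0.117); 4:3 1.333 (Δ 0.168); 3:2 1.500 (Δ 0.001).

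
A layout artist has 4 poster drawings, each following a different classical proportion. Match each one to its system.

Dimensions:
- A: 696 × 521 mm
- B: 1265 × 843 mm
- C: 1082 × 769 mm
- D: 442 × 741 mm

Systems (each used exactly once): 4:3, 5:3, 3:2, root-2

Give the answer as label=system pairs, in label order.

A=4:3, B=3:2, C=root-2, D=5:3

A = 696/521 ≈ 1.336 → 4:3 (1.333)
B = 1265/843 ≈ 1.501 → 3:2 (1.500)
C = 1082/769 ≈ 1.407 → root-2 (1.414)
D = 741/442 ≈ 1.676 → 5:3 (1.667)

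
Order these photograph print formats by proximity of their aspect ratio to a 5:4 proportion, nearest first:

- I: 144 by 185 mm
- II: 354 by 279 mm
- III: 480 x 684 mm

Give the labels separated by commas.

I: 185/144 ≈ 1.285 → |1.285 − 1.250| = 0.035
II: 354/279 ≈ 1.269 → |1.269 − 1.250| = 0.019
III: 684/480 ≈ 1.425 → |1.425 − 1.250| = 0.175

II, I, III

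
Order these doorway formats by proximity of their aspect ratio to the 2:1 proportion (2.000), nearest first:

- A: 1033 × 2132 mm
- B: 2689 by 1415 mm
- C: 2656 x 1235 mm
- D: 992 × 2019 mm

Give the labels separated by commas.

A: 2132/1033 ≈ 2.064 → |2.064 − 2.000| = 0.064
B: 2689/1415 ≈ 1.900 → |1.900 − 2.000| = 0.100
C: 2656/1235 ≈ 2.151 → |2.151 − 2.000| = 0.151
D: 2019/992 ≈ 2.035 → |2.035 − 2.000| = 0.035

D, A, B, C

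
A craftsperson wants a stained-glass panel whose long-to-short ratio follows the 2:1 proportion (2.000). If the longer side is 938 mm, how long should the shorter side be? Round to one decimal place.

469.0 mm

2:1 = 2.00000.
Shorter side = 938 ÷ 2.00000 ≈ 469.000 → 469.0 mm.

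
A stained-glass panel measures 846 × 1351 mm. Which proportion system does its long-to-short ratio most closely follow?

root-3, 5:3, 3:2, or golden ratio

1351/846 ≈ 1.597. Nearest candidates are golden ratio (1.618, off by 0.021) and 5:3 (1.667, off by 0.070).

golden ratio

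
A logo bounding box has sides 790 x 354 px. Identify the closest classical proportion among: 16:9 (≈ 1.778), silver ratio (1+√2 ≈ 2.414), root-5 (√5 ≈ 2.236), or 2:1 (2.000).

Ratio = 790 / 354 ≈ 2.232.
Distances: 16:9 1.778 (Δ 0.454); silver ratio 2.414 (Δ 0.182); root-5 2.236 (Δ 0.004); 2:1 2.000 (Δ 0.232).

root-5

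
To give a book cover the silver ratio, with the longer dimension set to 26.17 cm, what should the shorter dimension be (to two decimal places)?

silver ratio ≈ 2.41421.
Shorter side = 26.17 ÷ 2.41421 ≈ 10.8400 → 10.84 cm.

10.84 cm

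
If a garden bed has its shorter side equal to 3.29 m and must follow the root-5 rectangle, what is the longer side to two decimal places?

7.36 m

root-5 ≈ 2.23607.
Longer side = 3.29 × 2.23607 ≈ 7.3567 → 7.36 m.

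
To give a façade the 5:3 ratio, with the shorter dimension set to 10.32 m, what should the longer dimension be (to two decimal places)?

5:3 ≈ 1.66667.
Longer side = 10.32 × 1.66667 ≈ 17.2000 → 17.20 m.

17.20 m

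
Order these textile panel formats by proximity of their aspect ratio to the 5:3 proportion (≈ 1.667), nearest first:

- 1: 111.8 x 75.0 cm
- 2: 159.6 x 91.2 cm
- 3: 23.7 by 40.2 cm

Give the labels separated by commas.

3, 2, 1

Ratios: 1 = 111.8 / 75.0 ≈ 1.491; 2 = 159.6 / 91.2 ≈ 1.750; 3 = 40.2 / 23.7 ≈ 1.696.
|Δ from 1.667|: 1 0.176; 2 0.083; 3 0.029.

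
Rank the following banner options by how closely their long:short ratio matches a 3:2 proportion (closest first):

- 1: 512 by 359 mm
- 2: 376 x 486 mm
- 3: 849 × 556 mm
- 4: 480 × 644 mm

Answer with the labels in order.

Ratios: 1 = 512 / 359 ≈ 1.426; 2 = 486 / 376 ≈ 1.293; 3 = 849 / 556 ≈ 1.527; 4 = 644 / 480 ≈ 1.342.
|Δ from 1.500|: 1 0.074; 2 0.207; 3 0.027; 4 0.158.

3, 1, 4, 2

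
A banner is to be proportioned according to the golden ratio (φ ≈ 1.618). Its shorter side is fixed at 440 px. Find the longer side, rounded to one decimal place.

golden ratio ≈ 1.61803.
Longer side = 440 × 1.61803 ≈ 711.933 → 711.9 px.

711.9 px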